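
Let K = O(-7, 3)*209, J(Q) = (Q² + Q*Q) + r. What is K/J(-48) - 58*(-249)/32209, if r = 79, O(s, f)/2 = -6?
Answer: -13090518/150963583 ≈ -0.086713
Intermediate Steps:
O(s, f) = -12 (O(s, f) = 2*(-6) = -12)
J(Q) = 79 + 2*Q² (J(Q) = (Q² + Q*Q) + 79 = (Q² + Q²) + 79 = 2*Q² + 79 = 79 + 2*Q²)
K = -2508 (K = -12*209 = -2508)
K/J(-48) - 58*(-249)/32209 = -2508/(79 + 2*(-48)²) - 58*(-249)/32209 = -2508/(79 + 2*2304) + 14442*(1/32209) = -2508/(79 + 4608) + 14442/32209 = -2508/4687 + 14442/32209 = -13090518/150963583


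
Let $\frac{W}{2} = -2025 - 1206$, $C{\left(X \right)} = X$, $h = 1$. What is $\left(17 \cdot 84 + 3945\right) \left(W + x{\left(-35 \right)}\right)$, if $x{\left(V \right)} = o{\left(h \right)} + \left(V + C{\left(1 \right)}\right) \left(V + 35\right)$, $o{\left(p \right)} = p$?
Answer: $-34714953$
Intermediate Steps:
$x{\left(V \right)} = 1 + \left(1 + V\right) \left(35 + V\right)$ ($x{\left(V \right)} = 1 + \left(V + 1\right) \left(V + 35\right) = 1 + \left(1 + V\right) \left(35 + V\right)$)
$W = -6462$ ($W = 2 \left(-2025 - 1206\right) = 2 \left(-3231\right) = -6462$)
$\left(17 \cdot 84 + 3945\right) \left(W + x{\left(-35 \right)}\right) = \left(17 \cdot 84 + 3945\right) \left(-6462 + \left(36 + \left(-35\right)^{2} + 36 \left(-35\right)\right)\right) = \left(1428 + 3945\right) \left(-6462 + \left(36 + 1225 - 1260\right)\right) = 5373 \left(-6462 + 1\right) = 5373 \left(-6461\right) = -34714953$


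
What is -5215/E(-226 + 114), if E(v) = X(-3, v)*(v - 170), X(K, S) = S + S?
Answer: -745/9024 ≈ -0.082558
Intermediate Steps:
X(K, S) = 2*S
E(v) = 2*v*(-170 + v) (E(v) = (2*v)*(v - 170) = (2*v)*(-170 + v) = 2*v*(-170 + v))
-5215/E(-226 + 114) = -5215*1/(2*(-226 + 114)*(-170 + (-226 + 114))) = -5215*(-1/(224*(-170 - 112))) = -5215/(2*(-112)*(-282)) = -5215/63168 = -5215*1/63168 = -745/9024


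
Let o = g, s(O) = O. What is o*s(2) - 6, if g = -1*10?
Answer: -26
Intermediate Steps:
g = -10
o = -10
o*s(2) - 6 = -10*2 - 6 = -20 - 6 = -26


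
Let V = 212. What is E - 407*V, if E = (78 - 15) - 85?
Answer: -86306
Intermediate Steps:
E = -22 (E = 63 - 85 = -22)
E - 407*V = -22 - 407*212 = -22 - 86284 = -86306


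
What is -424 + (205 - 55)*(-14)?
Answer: -2524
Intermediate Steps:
-424 + (205 - 55)*(-14) = -424 + 150*(-14) = -424 - 2100 = -2524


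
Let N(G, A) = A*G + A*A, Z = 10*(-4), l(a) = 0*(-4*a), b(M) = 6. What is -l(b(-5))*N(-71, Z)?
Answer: 0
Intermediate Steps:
l(a) = 0
Z = -40
N(G, A) = A**2 + A*G (N(G, A) = A*G + A**2 = A**2 + A*G)
-l(b(-5))*N(-71, Z) = -0*(-40*(-40 - 71)) = -0*(-40*(-111)) = -0*4440 = -1*0 = 0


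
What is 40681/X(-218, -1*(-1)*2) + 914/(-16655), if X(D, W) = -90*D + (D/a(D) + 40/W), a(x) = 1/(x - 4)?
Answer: 615357151/1133139580 ≈ 0.54305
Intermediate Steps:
a(x) = 1/(-4 + x)
X(D, W) = -90*D + 40/W + D*(-4 + D) (X(D, W) = -90*D + (D/(1/(-4 + D)) + 40/W) = -90*D + (D*(-4 + D) + 40/W) = -90*D + (40/W + D*(-4 + D)) = -90*D + 40/W + D*(-4 + D))
40681/X(-218, -1*(-1)*2) + 914/(-16655) = 40681/(((40 - 218*-1*(-1)*2*(-94 - 218))/((-1*(-1)*2)))) + 914/(-16655) = 40681/(((40 - 218*1*2*(-312))/((1*2)))) + 914*(-1/16655) = 40681/(((40 - 218*2*(-312))/2)) - 914/16655 = 40681/(((40 + 136032)/2)) - 914/16655 = 40681/(((½)*136072)) - 914/16655 = 40681/68036 - 914/16655 = 615357151/1133139580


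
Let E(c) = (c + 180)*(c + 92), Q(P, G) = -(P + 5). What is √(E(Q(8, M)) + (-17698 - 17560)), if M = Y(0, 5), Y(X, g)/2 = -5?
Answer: I*√22065 ≈ 148.54*I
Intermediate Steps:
Y(X, g) = -10 (Y(X, g) = 2*(-5) = -10)
M = -10
Q(P, G) = -5 - P (Q(P, G) = -(5 + P) = -5 - P)
E(c) = (92 + c)*(180 + c) (E(c) = (180 + c)*(92 + c) = (92 + c)*(180 + c))
√(E(Q(8, M)) + (-17698 - 17560)) = √((16560 + (-5 - 1*8)² + 272*(-5 - 1*8)) + (-17698 - 17560)) = √((16560 + (-5 - 8)² + 272*(-5 - 8)) - 35258) = √((16560 + (-13)² + 272*(-13)) - 35258) = √((16560 + 169 - 3536) - 35258) = √(13193 - 35258) = √(-22065) = I*√22065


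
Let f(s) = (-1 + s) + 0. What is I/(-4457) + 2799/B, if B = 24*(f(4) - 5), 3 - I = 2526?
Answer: -4118013/71312 ≈ -57.746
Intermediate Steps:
f(s) = -1 + s
I = -2523 (I = 3 - 1*2526 = 3 - 2526 = -2523)
B = -48 (B = 24*((-1 + 4) - 5) = 24*(3 - 5) = 24*(-2) = -48)
I/(-4457) + 2799/B = -2523/(-4457) + 2799/(-48) = -2523*(-1/4457) + 2799*(-1/48) = 2523/4457 - 933/16 = -4118013/71312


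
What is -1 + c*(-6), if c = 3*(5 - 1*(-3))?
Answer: -145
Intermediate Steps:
c = 24 (c = 3*(5 + 3) = 3*8 = 24)
-1 + c*(-6) = -1 + 24*(-6) = -1 - 144 = -145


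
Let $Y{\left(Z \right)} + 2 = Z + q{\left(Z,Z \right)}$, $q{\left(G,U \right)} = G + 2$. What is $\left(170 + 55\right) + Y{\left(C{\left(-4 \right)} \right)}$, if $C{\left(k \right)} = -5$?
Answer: $215$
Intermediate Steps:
$q{\left(G,U \right)} = 2 + G$
$Y{\left(Z \right)} = 2 Z$ ($Y{\left(Z \right)} = -2 + \left(Z + \left(2 + Z\right)\right) = -2 + \left(2 + 2 Z\right) = 2 Z$)
$\left(170 + 55\right) + Y{\left(C{\left(-4 \right)} \right)} = \left(170 + 55\right) + 2 \left(-5\right) = 225 - 10 = 215$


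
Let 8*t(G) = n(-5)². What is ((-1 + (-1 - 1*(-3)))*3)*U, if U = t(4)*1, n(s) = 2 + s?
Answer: 27/8 ≈ 3.3750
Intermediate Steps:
t(G) = 9/8 (t(G) = (2 - 5)²/8 = (⅛)*(-3)² = (⅛)*9 = 9/8)
U = 9/8 (U = (9/8)*1 = 9/8 ≈ 1.1250)
((-1 + (-1 - 1*(-3)))*3)*U = ((-1 + (-1 - 1*(-3)))*3)*(9/8) = ((-1 + (-1 + 3))*3)*(9/8) = ((-1 + 2)*3)*(9/8) = (1*3)*(9/8) = 3*(9/8) = 27/8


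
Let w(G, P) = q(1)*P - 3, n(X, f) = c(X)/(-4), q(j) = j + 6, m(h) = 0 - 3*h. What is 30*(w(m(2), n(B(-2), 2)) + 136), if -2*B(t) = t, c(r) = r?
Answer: 7875/2 ≈ 3937.5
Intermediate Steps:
m(h) = -3*h
q(j) = 6 + j
B(t) = -t/2
n(X, f) = -X/4 (n(X, f) = X/(-4) = X*(-¼) = -X/4)
w(G, P) = -3 + 7*P (w(G, P) = (6 + 1)*P - 3 = 7*P - 3 = -3 + 7*P)
30*(w(m(2), n(B(-2), 2)) + 136) = 30*((-3 + 7*(-(-1)*(-2)/8)) + 136) = 30*((-3 + 7*(-¼*1)) + 136) = 30*((-3 + 7*(-¼)) + 136) = 30*((-3 - 7/4) + 136) = 30*(-19/4 + 136) = 30*(525/4) = 7875/2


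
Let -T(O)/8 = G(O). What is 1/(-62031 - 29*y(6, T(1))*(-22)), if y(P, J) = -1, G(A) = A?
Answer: -1/62669 ≈ -1.5957e-5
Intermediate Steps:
T(O) = -8*O
1/(-62031 - 29*y(6, T(1))*(-22)) = 1/(-62031 - 29*(-1)*(-22)) = 1/(-62031 + 29*(-22)) = 1/(-62031 - 638) = 1/(-62669) = -1/62669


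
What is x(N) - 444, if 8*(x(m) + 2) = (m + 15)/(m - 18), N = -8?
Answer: -92775/208 ≈ -446.03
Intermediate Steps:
x(m) = -2 + (15 + m)/(8*(-18 + m)) (x(m) = -2 + ((m + 15)/(m - 18))/8 = -2 + ((15 + m)/(-18 + m))/8 = -2 + (15 + m)/(8*(-18 + m)))
x(N) - 444 = 3*(101 - 5*(-8))/(8*(-18 - 8)) - 444 = (3/8)*(101 + 40)/(-26) - 444 = (3/8)*(-1/26)*141 - 444 = -423/208 - 444 = -92775/208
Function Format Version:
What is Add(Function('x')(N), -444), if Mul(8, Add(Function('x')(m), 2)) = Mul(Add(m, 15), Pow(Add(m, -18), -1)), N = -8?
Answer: Rational(-92775, 208) ≈ -446.03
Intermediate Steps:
Function('x')(m) = Add(-2, Mul(Rational(1, 8), Pow(Add(-18, m), -1), Add(15, m))) (Function('x')(m) = Add(-2, Mul(Rational(1, 8), Mul(Add(m, 15), Pow(Add(m, -18), -1)))) = Add(-2, Mul(Rational(1, 8), Mul(Add(15, m), Pow(Add(-18, m), -1)))) = Add(-2, Mul(Rational(1, 8), Mul(Pow(Add(-18, m), -1), Add(15, m)))) = Add(-2, Mul(Rational(1, 8), Pow(Add(-18, m), -1), Add(15, m))))
Add(Function('x')(N), -444) = Add(Mul(Rational(3, 8), Pow(Add(-18, -8), -1), Add(101, Mul(-5, -8))), -444) = Add(Mul(Rational(3, 8), Pow(-26, -1), Add(101, 40)), -444) = Add(Mul(Rational(3, 8), Rational(-1, 26), 141), -444) = Add(Rational(-423, 208), -444) = Rational(-92775, 208)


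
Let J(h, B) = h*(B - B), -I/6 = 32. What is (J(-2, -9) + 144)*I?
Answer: -27648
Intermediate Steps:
I = -192 (I = -6*32 = -192)
J(h, B) = 0 (J(h, B) = h*0 = 0)
(J(-2, -9) + 144)*I = (0 + 144)*(-192) = 144*(-192) = -27648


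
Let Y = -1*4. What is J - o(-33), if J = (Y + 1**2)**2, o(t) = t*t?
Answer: -1080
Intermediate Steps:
Y = -4
o(t) = t**2
J = 9 (J = (-4 + 1**2)**2 = (-4 + 1)**2 = (-3)**2 = 9)
J - o(-33) = 9 - 1*(-33)**2 = 9 - 1*1089 = 9 - 1089 = -1080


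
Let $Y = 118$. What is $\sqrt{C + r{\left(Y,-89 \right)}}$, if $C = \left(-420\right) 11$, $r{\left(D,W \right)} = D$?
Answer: $i \sqrt{4502} \approx 67.097 i$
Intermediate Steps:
$C = -4620$
$\sqrt{C + r{\left(Y,-89 \right)}} = \sqrt{-4620 + 118} = \sqrt{-4502} = i \sqrt{4502}$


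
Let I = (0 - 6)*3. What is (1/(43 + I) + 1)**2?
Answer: 676/625 ≈ 1.0816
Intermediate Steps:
I = -18 (I = -6*3 = -18)
(1/(43 + I) + 1)**2 = (1/(43 - 18) + 1)**2 = (1/25 + 1)**2 = (26/25)**2 = 676/625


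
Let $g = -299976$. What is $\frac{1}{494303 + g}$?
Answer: $\frac{1}{194327} \approx 5.146 \cdot 10^{-6}$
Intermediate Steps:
$\frac{1}{494303 + g} = \frac{1}{494303 - 299976} = \frac{1}{194327}$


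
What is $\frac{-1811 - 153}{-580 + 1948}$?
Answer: $- \frac{491}{342} \approx -1.4357$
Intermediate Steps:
$\frac{-1811 - 153}{-580 + 1948} = - \frac{1964}{1368} = \left(-1964\right) \frac{1}{1368} = - \frac{491}{342}$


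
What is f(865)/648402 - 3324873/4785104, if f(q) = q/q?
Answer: -1077924758921/1551335501904 ≈ -0.69484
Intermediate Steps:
f(q) = 1
f(865)/648402 - 3324873/4785104 = 1/648402 - 3324873/4785104 = -1077924758921/1551335501904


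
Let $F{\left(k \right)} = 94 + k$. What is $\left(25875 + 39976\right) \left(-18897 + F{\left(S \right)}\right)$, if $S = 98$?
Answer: $-1231742955$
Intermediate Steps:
$\left(25875 + 39976\right) \left(-18897 + F{\left(S \right)}\right) = \left(25875 + 39976\right) \left(-18897 + \left(94 + 98\right)\right) = 65851 \left(-18897 + 192\right) = 65851 \left(-18705\right) = -1231742955$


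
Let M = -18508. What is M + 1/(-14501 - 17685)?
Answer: -595698489/32186 ≈ -18508.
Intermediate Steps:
M + 1/(-14501 - 17685) = -18508 + 1/(-14501 - 17685) = -18508 + 1/(-32186) = -18508 - 1/32186 = -595698489/32186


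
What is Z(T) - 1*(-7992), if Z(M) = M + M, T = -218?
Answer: 7556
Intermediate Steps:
Z(M) = 2*M
Z(T) - 1*(-7992) = 2*(-218) - 1*(-7992) = -436 + 7992 = 7556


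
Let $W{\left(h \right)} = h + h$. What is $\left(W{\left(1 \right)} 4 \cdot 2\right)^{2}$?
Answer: $256$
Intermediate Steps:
$W{\left(h \right)} = 2 h$
$\left(W{\left(1 \right)} 4 \cdot 2\right)^{2} = \left(2 \cdot 1 \cdot 4 \cdot 2\right)^{2} = \left(2 \cdot 4 \cdot 2\right)^{2} = \left(8 \cdot 2\right)^{2} = 16^{2} = 256$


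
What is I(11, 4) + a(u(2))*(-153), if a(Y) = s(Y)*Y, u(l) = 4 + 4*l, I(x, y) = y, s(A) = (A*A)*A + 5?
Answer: -3181784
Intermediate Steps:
s(A) = 5 + A³ (s(A) = A²*A + 5 = A³ + 5 = 5 + A³)
a(Y) = Y*(5 + Y³) (a(Y) = (5 + Y³)*Y = Y*(5 + Y³))
I(11, 4) + a(u(2))*(-153) = 4 + ((4 + 4*2)*(5 + (4 + 4*2)³))*(-153) = 4 + ((4 + 8)*(5 + (4 + 8)³))*(-153) = 4 + (12*(5 + 12³))*(-153) = 4 + (12*(5 + 1728))*(-153) = 4 + (12*1733)*(-153) = 4 + 20796*(-153) = 4 - 3181788 = -3181784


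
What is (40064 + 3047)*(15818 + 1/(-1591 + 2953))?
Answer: 928788427987/1362 ≈ 6.8193e+8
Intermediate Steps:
(40064 + 3047)*(15818 + 1/(-1591 + 2953)) = 43111*(15818 + 1/1362) = 43111*(21544117/1362) = 928788427987/1362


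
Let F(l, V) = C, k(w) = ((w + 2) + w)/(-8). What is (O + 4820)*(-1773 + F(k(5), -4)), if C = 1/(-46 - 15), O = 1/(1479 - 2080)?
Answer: -313302562126/36661 ≈ -8.5459e+6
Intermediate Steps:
k(w) = -¼ - w/4 (k(w) = ((2 + w) + w)*(-⅛) = (2 + 2*w)*(-⅛) = -¼ - w/4)
O = -1/601 (O = 1/(-601) = -1/601 ≈ -0.0016639)
C = -1/61 (C = 1/(-61) = -1/61 ≈ -0.016393)
F(l, V) = -1/61
(O + 4820)*(-1773 + F(k(5), -4)) = (-1/601 + 4820)*(-1773 - 1/61) = (2896819/601)*(-108154/61) = -313302562126/36661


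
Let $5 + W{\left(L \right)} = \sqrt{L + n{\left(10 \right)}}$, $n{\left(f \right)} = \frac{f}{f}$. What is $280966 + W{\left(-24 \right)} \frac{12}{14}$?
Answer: $\frac{1966732}{7} + \frac{6 i \sqrt{23}}{7} \approx 2.8096 \cdot 10^{5} + 4.1107 i$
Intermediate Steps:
$n{\left(f \right)} = 1$
$W{\left(L \right)} = -5 + \sqrt{1 + L}$ ($W{\left(L \right)} = -5 + \sqrt{L + 1} = -5 + \sqrt{1 + L}$)
$280966 + W{\left(-24 \right)} \frac{12}{14} = 280966 + \left(-5 + \sqrt{1 - 24}\right) \frac{12}{14} = 280966 + \left(-5 + \sqrt{-23}\right) 12 \cdot \frac{1}{14} = 280966 + \left(-5 + i \sqrt{23}\right) \frac{6}{7} = 280966 - \left(\frac{30}{7} - \frac{6 i \sqrt{23}}{7}\right) = \frac{1966732}{7} + \frac{6 i \sqrt{23}}{7}$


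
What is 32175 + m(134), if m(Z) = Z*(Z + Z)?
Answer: 68087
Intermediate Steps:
m(Z) = 2*Z**2 (m(Z) = Z*(2*Z) = 2*Z**2)
32175 + m(134) = 32175 + 2*134**2 = 32175 + 2*17956 = 32175 + 35912 = 68087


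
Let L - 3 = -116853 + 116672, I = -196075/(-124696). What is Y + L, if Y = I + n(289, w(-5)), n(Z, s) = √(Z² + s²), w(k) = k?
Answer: -1999983/11336 + √83546 ≈ 112.62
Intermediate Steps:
I = 17825/11336 (I = -196075*(-1/124696) = 17825/11336 ≈ 1.5724)
L = -178 (L = 3 + (-116853 + 116672) = 3 - 181 = -178)
Y = 17825/11336 + √83546 (Y = 17825/11336 + √(289² + (-5)²) = 17825/11336 + √(83521 + 25) = 17825/11336 + √83546 ≈ 290.62)
Y + L = (17825/11336 + √83546) - 178 = -1999983/11336 + √83546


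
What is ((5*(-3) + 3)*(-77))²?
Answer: 853776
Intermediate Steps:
((5*(-3) + 3)*(-77))² = ((-15 + 3)*(-77))² = (-12*(-77))² = 924² = 853776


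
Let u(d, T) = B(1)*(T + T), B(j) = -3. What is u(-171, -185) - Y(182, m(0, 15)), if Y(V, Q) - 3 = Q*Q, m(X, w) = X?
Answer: 1107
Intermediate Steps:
Y(V, Q) = 3 + Q² (Y(V, Q) = 3 + Q*Q = 3 + Q²)
u(d, T) = -6*T (u(d, T) = -3*(T + T) = -6*T)
u(-171, -185) - Y(182, m(0, 15)) = -6*(-185) - (3 + 0²) = 1110 - (3 + 0) = 1110 - 1*3 = 1110 - 3 = 1107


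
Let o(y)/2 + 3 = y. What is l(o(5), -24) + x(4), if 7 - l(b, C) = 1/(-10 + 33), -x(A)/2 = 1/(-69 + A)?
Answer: 10446/1495 ≈ 6.9873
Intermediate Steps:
x(A) = -2/(-69 + A)
o(y) = -6 + 2*y
l(b, C) = 160/23 (l(b, C) = 7 - 1/(-10 + 33) = 7 - 1/23 = 160/23)
l(o(5), -24) + x(4) = 160/23 - 2/(-69 + 4) = 160/23 - 2/(-65) = 160/23 - 2*(-1/65) = 160/23 + 2/65 = 10446/1495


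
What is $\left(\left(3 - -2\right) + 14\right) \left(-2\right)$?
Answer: $-38$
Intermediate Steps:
$\left(\left(3 - -2\right) + 14\right) \left(-2\right) = \left(\left(3 + 2\right) + 14\right) \left(-2\right) = \left(5 + 14\right) \left(-2\right) = 19 \left(-2\right) = -38$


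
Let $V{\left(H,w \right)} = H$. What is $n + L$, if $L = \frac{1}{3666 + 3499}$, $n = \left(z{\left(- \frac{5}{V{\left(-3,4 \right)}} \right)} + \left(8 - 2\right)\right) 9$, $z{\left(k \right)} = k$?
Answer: $\frac{494386}{7165} \approx 69.0$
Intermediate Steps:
$n = 69$ ($n = \left(- \frac{5}{-3} + \left(8 - 2\right)\right) 9 = \left(\left(-5\right) \left(- \frac{1}{3}\right) + \left(8 - 2\right)\right) 9 = \left(\frac{5}{3} + 6\right) 9 = \frac{23}{3} \cdot 9 = 69$)
$L = \frac{1}{7165} \approx 0.00013957$
$n + L = 69 + \frac{1}{7165} = \frac{494386}{7165}$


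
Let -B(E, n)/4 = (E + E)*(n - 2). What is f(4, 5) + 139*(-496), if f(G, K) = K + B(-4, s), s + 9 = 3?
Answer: -69195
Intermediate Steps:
s = -6 (s = -9 + 3 = -6)
B(E, n) = -8*E*(-2 + n) (B(E, n) = -4*(E + E)*(n - 2) = -4*2*E*(-2 + n) = -8*E*(-2 + n))
f(G, K) = -256 + K (f(G, K) = K + 8*(-4)*(2 - 1*(-6)) = K + 8*(-4)*(2 + 6) = K + 8*(-4)*8 = K - 256 = -256 + K)
f(4, 5) + 139*(-496) = (-256 + 5) + 139*(-496) = -251 - 68944 = -69195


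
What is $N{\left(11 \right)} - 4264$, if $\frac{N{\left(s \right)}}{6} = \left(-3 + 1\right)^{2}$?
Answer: $-4240$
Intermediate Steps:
$N{\left(s \right)} = 24$ ($N{\left(s \right)} = 6 \left(-3 + 1\right)^{2} = 6 \left(-2\right)^{2} = 6 \cdot 4 = 24$)
$N{\left(11 \right)} - 4264 = 24 - 4264 = -4240$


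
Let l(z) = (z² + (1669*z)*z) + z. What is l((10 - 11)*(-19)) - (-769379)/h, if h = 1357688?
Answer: 818535930011/1357688 ≈ 6.0289e+5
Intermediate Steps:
l(z) = z + 1670*z² (l(z) = (z² + 1669*z²) + z = 1670*z² + z = z + 1670*z²)
l((10 - 11)*(-19)) - (-769379)/h = ((10 - 11)*(-19))*(1 + 1670*((10 - 11)*(-19))) - (-769379)/1357688 = (-1*(-19))*(1 + 1670*(-1*(-19))) - (-769379)/1357688 = 19*(1 + 1670*19) - 1*(-769379/1357688) = 19*(1 + 31730) + 769379/1357688 = 19*31731 + 769379/1357688 = 602889 + 769379/1357688 = 818535930011/1357688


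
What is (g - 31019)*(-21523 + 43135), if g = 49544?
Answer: 400362300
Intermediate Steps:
(g - 31019)*(-21523 + 43135) = (49544 - 31019)*(-21523 + 43135) = 18525*21612 = 400362300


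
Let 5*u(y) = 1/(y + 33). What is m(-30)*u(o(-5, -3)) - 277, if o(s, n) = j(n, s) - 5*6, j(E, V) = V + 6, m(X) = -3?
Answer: -5543/20 ≈ -277.15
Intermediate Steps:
j(E, V) = 6 + V
o(s, n) = -24 + s (o(s, n) = (6 + s) - 5*6 = (6 + s) - 30 = -24 + s)
u(y) = 1/(5*(33 + y)) (u(y) = 1/(5*(y + 33)) = 1/(5*(33 + y)))
m(-30)*u(o(-5, -3)) - 277 = -3/(5*(33 + (-24 - 5))) - 277 = -3/(5*(33 - 29)) - 277 = -3/(5*4) - 277 = -3*1/20 - 277 = -3/20 - 277 = -5543/20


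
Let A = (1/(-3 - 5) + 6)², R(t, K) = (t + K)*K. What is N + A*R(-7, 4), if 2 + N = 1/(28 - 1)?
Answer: -179777/432 ≈ -416.15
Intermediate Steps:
R(t, K) = K*(K + t) (R(t, K) = (K + t)*K = K*(K + t))
A = 2209/64 (A = (1/(-8) + 6)² = (-⅛ + 6)² = (47/8)² = 2209/64 ≈ 34.516)
N = -53/27 (N = -2 + 1/(28 - 1) = -2 + 1/27 = -53/27 ≈ -1.9630)
N + A*R(-7, 4) = -53/27 + 2209*(4*(4 - 7))/64 = -53/27 + 2209*(4*(-3))/64 = -53/27 + (2209/64)*(-12) = -53/27 - 6627/16 = -179777/432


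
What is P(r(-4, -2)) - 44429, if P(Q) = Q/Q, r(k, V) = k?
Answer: -44428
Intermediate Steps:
P(Q) = 1
P(r(-4, -2)) - 44429 = 1 - 44429 = -44428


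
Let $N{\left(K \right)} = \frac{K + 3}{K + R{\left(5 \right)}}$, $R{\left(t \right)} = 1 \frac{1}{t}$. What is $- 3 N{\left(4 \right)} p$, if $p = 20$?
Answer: $-100$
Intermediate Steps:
$R{\left(t \right)} = \frac{1}{t}$
$N{\left(K \right)} = \frac{3 + K}{\frac{1}{5} + K}$ ($N{\left(K \right)} = \frac{K + 3}{K + \frac{1}{5}} = \frac{3 + K}{K + \frac{1}{5}} = \frac{3 + K}{\frac{1}{5} + K}$)
$- 3 N{\left(4 \right)} p = - 3 \frac{5 \left(3 + 4\right)}{1 + 5 \cdot 4} \cdot 20 = - 3 \cdot 5 \frac{1}{1 + 20} \cdot 7 \cdot 20 = - 3 \cdot 5 \cdot \frac{1}{21} \cdot 7 \cdot 20 = \left(-3\right) \frac{5}{3} \cdot 20 = \left(-5\right) 20 = -100$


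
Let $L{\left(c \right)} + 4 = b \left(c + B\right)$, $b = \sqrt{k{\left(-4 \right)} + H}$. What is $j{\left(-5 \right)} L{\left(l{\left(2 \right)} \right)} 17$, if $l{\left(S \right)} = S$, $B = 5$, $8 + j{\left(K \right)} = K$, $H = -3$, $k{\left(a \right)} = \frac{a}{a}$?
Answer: $884 - 1547 i \sqrt{2} \approx 884.0 - 2187.8 i$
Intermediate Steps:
$k{\left(a \right)} = 1$
$j{\left(K \right)} = -8 + K$
$b = i \sqrt{2}$ ($b = \sqrt{1 - 3} = \sqrt{-2} = i \sqrt{2} \approx 1.4142 i$)
$L{\left(c \right)} = -4 + i \sqrt{2} \left(5 + c\right)$ ($L{\left(c \right)} = -4 + i \sqrt{2} \left(c + 5\right) = -4 + i \sqrt{2} \left(5 + c\right)$)
$j{\left(-5 \right)} L{\left(l{\left(2 \right)} \right)} 17 = \left(-8 - 5\right) \left(-4 + 5 i \sqrt{2} + i 2 \sqrt{2}\right) 17 = - 13 \left(-4 + 5 i \sqrt{2} + 2 i \sqrt{2}\right) 17 = - 13 \left(-4 + 7 i \sqrt{2}\right) 17 = \left(52 - 91 i \sqrt{2}\right) 17 = 884 - 1547 i \sqrt{2}$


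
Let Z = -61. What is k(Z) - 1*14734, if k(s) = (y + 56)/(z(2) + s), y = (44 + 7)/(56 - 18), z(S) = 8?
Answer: -29676455/2014 ≈ -14735.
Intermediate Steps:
y = 51/38 ≈ 1.3421
k(s) = 2179/(38*(8 + s)) (k(s) = (51/38 + 56)/(8 + s) = 2179/(38*(8 + s)))
k(Z) - 1*14734 = 2179/(38*(8 - 61)) - 1*14734 = (2179/38)/(-53) - 14734 = (2179/38)*(-1/53) - 14734 = -2179/2014 - 14734 = -29676455/2014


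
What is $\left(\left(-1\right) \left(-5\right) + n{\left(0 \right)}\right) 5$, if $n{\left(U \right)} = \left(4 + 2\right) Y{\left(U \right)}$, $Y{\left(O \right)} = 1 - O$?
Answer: $55$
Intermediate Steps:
$n{\left(U \right)} = 6 - 6 U$ ($n{\left(U \right)} = \left(4 + 2\right) \left(1 - U\right) = 6 \left(1 - U\right) = 6 - 6 U$)
$\left(\left(-1\right) \left(-5\right) + n{\left(0 \right)}\right) 5 = \left(\left(-1\right) \left(-5\right) + \left(6 - 0\right)\right) 5 = \left(5 + \left(6 + 0\right)\right) 5 = \left(5 + 6\right) 5 = 11 \cdot 5 = 55$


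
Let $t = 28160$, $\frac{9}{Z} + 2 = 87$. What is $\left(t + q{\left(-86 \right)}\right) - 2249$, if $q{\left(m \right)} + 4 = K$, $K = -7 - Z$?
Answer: $\frac{2201491}{85} \approx 25900.0$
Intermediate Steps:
$Z = \frac{9}{85}$ ($Z = \frac{9}{-2 + 87} = \frac{9}{85} \approx 0.10588$)
$K = - \frac{604}{85}$ ($K = -7 - \frac{9}{85} = - \frac{604}{85} \approx -7.1059$)
$q{\left(m \right)} = - \frac{944}{85}$ ($q{\left(m \right)} = -4 - \frac{604}{85} = - \frac{944}{85}$)
$\left(t + q{\left(-86 \right)}\right) - 2249 = \left(28160 - \frac{944}{85}\right) - 2249 = \frac{2392656}{85} - 2249 = \frac{2201491}{85}$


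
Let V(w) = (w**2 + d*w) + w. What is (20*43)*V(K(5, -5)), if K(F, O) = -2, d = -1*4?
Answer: 8600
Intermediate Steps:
d = -4
V(w) = w**2 - 3*w (V(w) = (w**2 - 4*w) + w = w**2 - 3*w)
(20*43)*V(K(5, -5)) = (20*43)*(-2*(-3 - 2)) = 860*(-2*(-5)) = 860*10 = 8600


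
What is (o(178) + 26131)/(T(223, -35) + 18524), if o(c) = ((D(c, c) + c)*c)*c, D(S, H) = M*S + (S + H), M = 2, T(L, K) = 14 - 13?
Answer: 9408297/6175 ≈ 1523.6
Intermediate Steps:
T(L, K) = 1
D(S, H) = H + 3*S (D(S, H) = 2*S + (S + H) = 2*S + (H + S) = H + 3*S)
o(c) = 5*c³ (o(c) = (((c + 3*c) + c)*c)*c = ((4*c + c)*c)*c = ((5*c)*c)*c = (5*c²)*c = 5*c³)
(o(178) + 26131)/(T(223, -35) + 18524) = (5*178³ + 26131)/(1 + 18524) = (5*5639752 + 26131)/18525 = (28198760 + 26131)*(1/18525) = 28224891*(1/18525) = 9408297/6175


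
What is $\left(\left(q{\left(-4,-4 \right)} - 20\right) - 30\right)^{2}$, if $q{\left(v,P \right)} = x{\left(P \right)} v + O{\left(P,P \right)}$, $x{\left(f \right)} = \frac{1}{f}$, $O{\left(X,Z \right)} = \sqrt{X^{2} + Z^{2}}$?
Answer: $2433 - 392 \sqrt{2} \approx 1878.6$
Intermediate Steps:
$q{\left(v,P \right)} = \frac{v}{P} + \sqrt{2} \sqrt{P^{2}}$ ($q{\left(v,P \right)} = \frac{v}{P} + \sqrt{P^{2} + P^{2}} = \frac{v}{P} + \sqrt{2 P^{2}} = \frac{v}{P} + \sqrt{2} \sqrt{P^{2}}$)
$\left(\left(q{\left(-4,-4 \right)} - 20\right) - 30\right)^{2} = \left(\left(\left(- \frac{4}{-4} + \sqrt{2} \sqrt{\left(-4\right)^{2}}\right) - 20\right) - 30\right)^{2} = \left(\left(\left(\left(-4\right) \left(- \frac{1}{4}\right) + \sqrt{2} \sqrt{16}\right) - 20\right) - 30\right)^{2} = \left(\left(\left(1 + \sqrt{2} \cdot 4\right) - 20\right) - 30\right)^{2} = \left(\left(\left(1 + 4 \sqrt{2}\right) - 20\right) - 30\right)^{2} = \left(\left(-19 + 4 \sqrt{2}\right) - 30\right)^{2} = \left(-49 + 4 \sqrt{2}\right)^{2}$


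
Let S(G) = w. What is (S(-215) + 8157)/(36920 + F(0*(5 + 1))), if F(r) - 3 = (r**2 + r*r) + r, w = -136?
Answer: 8021/36923 ≈ 0.21724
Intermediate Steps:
S(G) = -136
F(r) = 3 + r + 2*r**2 (F(r) = 3 + ((r**2 + r*r) + r) = 3 + ((r**2 + r**2) + r) = 3 + (2*r**2 + r) = 3 + (r + 2*r**2) = 3 + r + 2*r**2)
(S(-215) + 8157)/(36920 + F(0*(5 + 1))) = (-136 + 8157)/(36920 + (3 + 0*(5 + 1) + 2*(0*(5 + 1))**2)) = 8021/(36920 + (3 + 0*6 + 2*(0*6)**2)) = 8021/(36920 + (3 + 0 + 2*0**2)) = 8021/(36920 + (3 + 0 + 2*0)) = 8021/(36920 + (3 + 0 + 0)) = 8021/(36920 + 3) = 8021/36923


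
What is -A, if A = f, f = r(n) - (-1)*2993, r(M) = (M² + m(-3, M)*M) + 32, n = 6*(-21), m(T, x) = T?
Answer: -19279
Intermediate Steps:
n = -126
r(M) = 32 + M² - 3*M (r(M) = (M² - 3*M) + 32 = 32 + M² - 3*M)
f = 19279 (f = (32 + (-126)² - 3*(-126)) - (-1)*2993 = (32 + 15876 + 378) - 1*(-2993) = 16286 + 2993 = 19279)
A = 19279
-A = -1*19279 = -19279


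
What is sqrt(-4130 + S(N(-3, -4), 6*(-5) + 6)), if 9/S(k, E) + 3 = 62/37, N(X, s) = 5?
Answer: I*sqrt(202703)/7 ≈ 64.318*I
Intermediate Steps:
S(k, E) = -333/49 (S(k, E) = 9/(-3 + 62/37) = 9/(-49/37) = 9*(-37/49) = -333/49)
sqrt(-4130 + S(N(-3, -4), 6*(-5) + 6)) = sqrt(-4130 - 333/49) = sqrt(-202703/49) = I*sqrt(202703)/7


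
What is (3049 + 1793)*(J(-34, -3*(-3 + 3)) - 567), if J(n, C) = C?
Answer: -2745414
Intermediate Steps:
(3049 + 1793)*(J(-34, -3*(-3 + 3)) - 567) = (3049 + 1793)*(-3*(-3 + 3) - 567) = 4842*(-3*0 - 567) = 4842*(0 - 567) = 4842*(-567) = -2745414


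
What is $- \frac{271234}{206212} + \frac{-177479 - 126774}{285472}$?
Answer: $- \frac{35042583021}{14716938016} \approx -2.3811$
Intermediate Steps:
$- \frac{271234}{206212} + \frac{-177479 - 126774}{285472} = \left(-271234\right) \frac{1}{206212} + \left(-177479 - 126774\right) \frac{1}{285472} = - \frac{135617}{103106} - \frac{304253}{285472} = - \frac{35042583021}{14716938016}$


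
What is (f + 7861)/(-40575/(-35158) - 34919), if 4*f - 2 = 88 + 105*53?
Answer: -652163321/2455283254 ≈ -0.26562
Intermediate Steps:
f = 5655/4 (f = ½ + (88 + 105*53)/4 = ½ + (88 + 5565)/4 = ½ + (¼)*5653 = ½ + 5653/4 = 5655/4 ≈ 1413.8)
(f + 7861)/(-40575/(-35158) - 34919) = (5655/4 + 7861)/(-40575/(-35158) - 34919) = 37099/(4*(-40575*(-1/35158) - 34919)) = 37099/(4*(40575/35158 - 34919)) = 37099/(4*(-1227641627/35158)) = (37099/4)*(-35158/1227641627) = -652163321/2455283254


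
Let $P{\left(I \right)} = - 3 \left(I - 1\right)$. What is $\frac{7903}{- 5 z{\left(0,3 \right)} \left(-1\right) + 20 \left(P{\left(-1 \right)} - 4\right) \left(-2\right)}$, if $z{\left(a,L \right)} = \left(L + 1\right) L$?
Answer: $- \frac{7903}{20} \approx -395.15$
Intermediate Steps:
$P{\left(I \right)} = 3 - 3 I$ ($P{\left(I \right)} = - 3 \left(-1 + I\right) = 3 - 3 I$)
$z{\left(a,L \right)} = L \left(1 + L\right)$ ($z{\left(a,L \right)} = \left(1 + L\right) L = L \left(1 + L\right)$)
$\frac{7903}{- 5 z{\left(0,3 \right)} \left(-1\right) + 20 \left(P{\left(-1 \right)} - 4\right) \left(-2\right)} = \frac{7903}{- 5 \cdot 3 \left(1 + 3\right) \left(-1\right) + 20 \left(\left(3 - -3\right) - 4\right) \left(-2\right)} = \frac{7903}{- 5 \cdot 3 \cdot 4 \left(-1\right) + 20 \left(\left(3 + 3\right) - 4\right) \left(-2\right)} = \frac{7903}{\left(-5\right) 12 \left(-1\right) + 20 \left(6 - 4\right) \left(-2\right)} = \frac{7903}{\left(-60\right) \left(-1\right) + 20 \cdot 2 \left(-2\right)} = \frac{7903}{60 + 20 \left(-4\right)} = \frac{7903}{60 - 80} = \frac{7903}{-20} = 7903 \left(- \frac{1}{20}\right) = - \frac{7903}{20}$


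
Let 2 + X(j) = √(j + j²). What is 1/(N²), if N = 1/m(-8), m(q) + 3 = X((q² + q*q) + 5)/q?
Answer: (22 + √17822)²/64 ≈ 377.81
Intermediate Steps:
X(j) = -2 + √(j + j²)
m(q) = -3 + (-2 + √((5 + 2*q²)*(6 + 2*q²)))/q (m(q) = -3 + (-2 + √(((q² + q*q) + 5)*(1 + ((q² + q*q) + 5))))/q = -3 + (-2 + √(((q² + q²) + 5)*(1 + ((q² + q²) + 5))))/q = -3 + (-2 + √((2*q² + 5)*(1 + (2*q² + 5))))/q = -3 + (-2 + √((5 + 2*q²)*(1 + (5 + 2*q²))))/q = -3 + (-2 + √((5 + 2*q²)*(6 + 2*q²)))/q)
N = 1/(-11/4 - √17822/8) (N = 1/((-2 + √(30 + 4*(-8)⁴ + 22*(-8)²) - 3*(-8))/(-8)) = 1/(-(-2 + √(30 + 4*4096 + 22*64) + 24)/8) = 1/(-(-2 + √(30 + 16384 + 1408) + 24)/8) = 1/(-(-2 + √17822 + 24)/8) = 1/(-(22 + √17822)/8) = 1/(-11/4 - √17822/8) ≈ -0.051447)
1/(N²) = 1/((88/8669 - 4*√17822/8669)²) = (88/8669 - 4*√17822/8669)⁻²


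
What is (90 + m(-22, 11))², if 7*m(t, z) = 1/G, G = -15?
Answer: 89283601/11025 ≈ 8098.3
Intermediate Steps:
m(t, z) = -1/105 (m(t, z) = (⅐)/(-15) = (⅐)*(-1/15) = -1/105)
(90 + m(-22, 11))² = (90 - 1/105)² = (9449/105)² = 89283601/11025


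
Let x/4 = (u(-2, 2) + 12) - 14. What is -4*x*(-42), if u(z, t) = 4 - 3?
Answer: -672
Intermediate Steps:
u(z, t) = 1
x = -4 (x = 4*((1 + 12) - 14) = 4*(13 - 14) = 4*(-1) = -4)
-4*x*(-42) = -4*(-4)*(-42) = 16*(-42) = -672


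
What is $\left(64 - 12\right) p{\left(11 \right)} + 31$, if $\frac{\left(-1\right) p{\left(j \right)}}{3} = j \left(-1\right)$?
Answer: $1747$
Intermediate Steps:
$p{\left(j \right)} = 3 j$ ($p{\left(j \right)} = - 3 j \left(-1\right) = - 3 \left(- j\right) = 3 j$)
$\left(64 - 12\right) p{\left(11 \right)} + 31 = \left(64 - 12\right) 3 \cdot 11 + 31 = 52 \cdot 33 + 31 = 1716 + 31 = 1747$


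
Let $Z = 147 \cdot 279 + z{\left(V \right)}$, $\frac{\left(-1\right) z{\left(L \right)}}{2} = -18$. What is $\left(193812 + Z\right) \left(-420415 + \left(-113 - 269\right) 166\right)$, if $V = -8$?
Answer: $-113632093047$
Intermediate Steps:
$z{\left(L \right)} = 36$ ($z{\left(L \right)} = \left(-2\right) \left(-18\right) = 36$)
$Z = 41049$ ($Z = 147 \cdot 279 + 36 = 41013 + 36 = 41049$)
$\left(193812 + Z\right) \left(-420415 + \left(-113 - 269\right) 166\right) = \left(193812 + 41049\right) \left(-420415 + \left(-113 - 269\right) 166\right) = 234861 \left(-420415 - 63412\right) = 234861 \left(-483827\right) = -113632093047$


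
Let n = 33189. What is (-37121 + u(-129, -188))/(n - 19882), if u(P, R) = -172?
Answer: -37293/13307 ≈ -2.8025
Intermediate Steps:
(-37121 + u(-129, -188))/(n - 19882) = (-37121 - 172)/(33189 - 19882) = -37293/13307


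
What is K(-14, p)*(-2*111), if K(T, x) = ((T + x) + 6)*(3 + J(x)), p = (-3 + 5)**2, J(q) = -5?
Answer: -1776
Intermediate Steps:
p = 4 (p = 2**2 = 4)
K(T, x) = -12 - 2*T - 2*x (K(T, x) = ((T + x) + 6)*(3 - 5) = (6 + T + x)*(-2) = -12 - 2*T - 2*x)
K(-14, p)*(-2*111) = (-12 - 2*(-14) - 2*4)*(-2*111) = (-12 + 28 - 8)*(-222) = 8*(-222) = -1776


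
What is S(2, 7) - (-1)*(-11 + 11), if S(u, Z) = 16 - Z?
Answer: 9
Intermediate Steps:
S(2, 7) - (-1)*(-11 + 11) = (16 - 1*7) - (-1)*(-11 + 11) = (16 - 7) - (-1)*0 = 9 - 1*0 = 9 + 0 = 9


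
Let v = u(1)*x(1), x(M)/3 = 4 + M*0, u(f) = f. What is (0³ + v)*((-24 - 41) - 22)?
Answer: -1044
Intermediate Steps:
x(M) = 12 (x(M) = 3*(4 + M*0) = 3*(4 + 0) = 3*4 = 12)
v = 12 (v = 1*12 = 12)
(0³ + v)*((-24 - 41) - 22) = (0³ + 12)*((-24 - 41) - 22) = (0 + 12)*(-65 - 22) = 12*(-87) = -1044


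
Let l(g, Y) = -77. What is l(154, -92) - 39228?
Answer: -39305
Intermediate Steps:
l(154, -92) - 39228 = -77 - 39228 = -39305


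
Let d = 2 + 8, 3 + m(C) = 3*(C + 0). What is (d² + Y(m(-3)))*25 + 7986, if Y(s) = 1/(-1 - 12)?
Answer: 136293/13 ≈ 10484.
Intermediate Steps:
m(C) = -3 + 3*C (m(C) = -3 + 3*(C + 0) = -3 + 3*C)
d = 10
Y(s) = -1/13 (Y(s) = 1/(-13) = -1/13)
(d² + Y(m(-3)))*25 + 7986 = (10² - 1/13)*25 + 7986 = (100 - 1/13)*25 + 7986 = (1299/13)*25 + 7986 = 32475/13 + 7986 = 136293/13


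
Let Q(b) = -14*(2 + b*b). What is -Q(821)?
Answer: 9436602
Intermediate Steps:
Q(b) = -28 - 14*b² (Q(b) = -14*(2 + b²) = -28 - 14*b²)
-Q(821) = -(-28 - 14*821²) = -(-28 - 14*674041) = -(-28 - 9436574) = -1*(-9436602) = 9436602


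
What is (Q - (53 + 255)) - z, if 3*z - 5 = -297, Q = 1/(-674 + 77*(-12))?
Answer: -1009939/4794 ≈ -210.67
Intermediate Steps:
Q = -1/1598 (Q = 1/(-674 - 924) = 1/(-1598) = -1/1598 ≈ -0.00062578)
z = -292/3 (z = 5/3 + (1/3)*(-297) = 5/3 - 99 = -292/3 ≈ -97.333)
(Q - (53 + 255)) - z = (-1/1598 - (53 + 255)) - 1*(-292/3) = (-1/1598 - 1*308) + 292/3 = (-1/1598 - 308) + 292/3 = -492185/1598 + 292/3 = -1009939/4794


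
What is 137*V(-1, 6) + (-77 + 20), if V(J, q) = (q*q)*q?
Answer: 29535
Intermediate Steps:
V(J, q) = q**3 (V(J, q) = q**2*q = q**3)
137*V(-1, 6) + (-77 + 20) = 137*6**3 + (-77 + 20) = 137*216 - 57 = 29592 - 57 = 29535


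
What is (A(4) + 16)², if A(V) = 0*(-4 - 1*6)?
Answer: 256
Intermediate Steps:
A(V) = 0 (A(V) = 0*(-4 - 6) = 0*(-10) = 0)
(A(4) + 16)² = (0 + 16)² = 16² = 256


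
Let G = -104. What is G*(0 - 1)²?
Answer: -104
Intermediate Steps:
G*(0 - 1)² = -104*(0 - 1)² = -104*(-1)² = -104*1 = -104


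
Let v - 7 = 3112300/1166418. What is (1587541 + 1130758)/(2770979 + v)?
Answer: 1585336441491/1616065530224 ≈ 0.98099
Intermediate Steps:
v = 5638613/583209 (v = 7 + 3112300/1166418 = 7 + 3112300*(1/1166418) = 7 + 1556150/583209 = 5638613/583209 ≈ 9.6683)
(1587541 + 1130758)/(2770979 + v) = (1587541 + 1130758)/(2770979 + 5638613/583209) = 2718299/(1616065530224/583209) = 2718299*(583209/1616065530224) = 1585336441491/1616065530224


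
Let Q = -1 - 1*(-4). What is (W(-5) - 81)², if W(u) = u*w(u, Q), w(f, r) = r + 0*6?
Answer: 9216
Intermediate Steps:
Q = 3 (Q = -1 + 4 = 3)
w(f, r) = r (w(f, r) = r + 0 = r)
W(u) = 3*u (W(u) = u*3 = 3*u)
(W(-5) - 81)² = (3*(-5) - 81)² = (-15 - 81)² = (-96)² = 9216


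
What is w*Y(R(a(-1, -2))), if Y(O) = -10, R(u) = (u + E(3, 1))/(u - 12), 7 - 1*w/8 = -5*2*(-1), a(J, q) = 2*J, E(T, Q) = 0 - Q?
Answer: 240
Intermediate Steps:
E(T, Q) = -Q
w = -24 (w = 56 - 8*(-5*2)*(-1) = 56 - (-80)*(-1) = 56 - 8*10 = 56 - 80 = -24)
R(u) = (-1 + u)/(-12 + u) (R(u) = (u - 1*1)/(u - 12) = (u - 1)/(-12 + u) = (-1 + u)/(-12 + u))
w*Y(R(a(-1, -2))) = -24*(-10) = 240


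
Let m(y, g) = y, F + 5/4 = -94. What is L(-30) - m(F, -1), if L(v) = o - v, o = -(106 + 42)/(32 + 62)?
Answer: 23251/188 ≈ 123.68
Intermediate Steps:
F = -381/4 (F = -5/4 - 94 = -381/4 ≈ -95.250)
o = -74/47 (o = -148/94 = -1*74/47 = -74/47 ≈ -1.5745)
L(v) = -74/47 - v
L(-30) - m(F, -1) = (-74/47 - 1*(-30)) - 1*(-381/4) = (-74/47 + 30) + 381/4 = 1336/47 + 381/4 = 23251/188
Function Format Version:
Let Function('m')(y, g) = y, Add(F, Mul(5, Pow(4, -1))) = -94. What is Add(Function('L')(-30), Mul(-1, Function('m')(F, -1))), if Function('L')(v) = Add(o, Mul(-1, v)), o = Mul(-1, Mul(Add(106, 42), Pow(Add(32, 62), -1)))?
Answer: Rational(23251, 188) ≈ 123.68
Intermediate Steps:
F = Rational(-381, 4) (F = Add(Rational(-5, 4), -94) = Rational(-381, 4) ≈ -95.250)
o = Rational(-74, 47) (o = Mul(-1, Mul(148, Pow(94, -1))) = Mul(-1, Mul(148, Rational(1, 94))) = Mul(-1, Rational(74, 47)) = Rational(-74, 47) ≈ -1.5745)
Function('L')(v) = Add(Rational(-74, 47), Mul(-1, v))
Add(Function('L')(-30), Mul(-1, Function('m')(F, -1))) = Add(Add(Rational(-74, 47), Mul(-1, -30)), Mul(-1, Rational(-381, 4))) = Add(Add(Rational(-74, 47), 30), Rational(381, 4)) = Add(Rational(1336, 47), Rational(381, 4)) = Rational(23251, 188)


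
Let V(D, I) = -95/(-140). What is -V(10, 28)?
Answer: -19/28 ≈ -0.67857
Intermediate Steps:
V(D, I) = 19/28 (V(D, I) = -95*(-1/140) = 19/28)
-V(10, 28) = -1*19/28 = -19/28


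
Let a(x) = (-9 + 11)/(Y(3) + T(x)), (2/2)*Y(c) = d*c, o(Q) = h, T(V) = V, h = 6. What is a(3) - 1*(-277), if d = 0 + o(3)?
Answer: 5819/21 ≈ 277.10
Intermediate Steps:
o(Q) = 6
d = 6 (d = 0 + 6 = 6)
Y(c) = 6*c
a(x) = 2/(18 + x) (a(x) = (-9 + 11)/(6*3 + x) = 2/(18 + x))
a(3) - 1*(-277) = 2/(18 + 3) - 1*(-277) = 2/21 + 277 = 5819/21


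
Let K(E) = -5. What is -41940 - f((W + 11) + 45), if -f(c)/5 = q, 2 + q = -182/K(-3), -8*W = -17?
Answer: -41768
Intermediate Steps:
W = 17/8 (W = -1/8*(-17) = 17/8 ≈ 2.1250)
q = 172/5 (q = -2 - 182/(-5) = -2 - 182*(-1/5) = -2 + 182/5 = 172/5 ≈ 34.400)
f(c) = -172 (f(c) = -5*172/5 = -172)
-41940 - f((W + 11) + 45) = -41940 - 1*(-172) = -41940 + 172 = -41768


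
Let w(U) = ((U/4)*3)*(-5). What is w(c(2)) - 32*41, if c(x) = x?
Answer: -2639/2 ≈ -1319.5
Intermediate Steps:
w(U) = -15*U/4 (w(U) = ((U*(1/4))*3)*(-5) = ((U/4)*3)*(-5) = (3*U/4)*(-5) = -15*U/4)
w(c(2)) - 32*41 = -15/4*2 - 32*41 = -15/2 - 1312 = -2639/2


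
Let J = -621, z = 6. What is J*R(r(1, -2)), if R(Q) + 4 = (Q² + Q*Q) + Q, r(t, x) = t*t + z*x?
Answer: -140967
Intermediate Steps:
r(t, x) = t² + 6*x (r(t, x) = t*t + 6*x = t² + 6*x)
R(Q) = -4 + Q + 2*Q² (R(Q) = -4 + ((Q² + Q*Q) + Q) = -4 + ((Q² + Q²) + Q) = -4 + (2*Q² + Q) = -4 + (Q + 2*Q²) = -4 + Q + 2*Q²)
J*R(r(1, -2)) = -621*(-4 + (1² + 6*(-2)) + 2*(1² + 6*(-2))²) = -621*(-4 + (1 - 12) + 2*(1 - 12)²) = -621*(-4 - 11 + 2*(-11)²) = -621*(-4 - 11 + 2*121) = -621*(-4 - 11 + 242) = -621*227 = -140967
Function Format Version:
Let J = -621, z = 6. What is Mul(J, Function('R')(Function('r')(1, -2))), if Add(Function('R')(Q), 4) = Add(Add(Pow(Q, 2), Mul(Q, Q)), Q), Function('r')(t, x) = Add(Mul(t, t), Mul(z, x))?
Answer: -140967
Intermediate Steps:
Function('r')(t, x) = Add(Pow(t, 2), Mul(6, x)) (Function('r')(t, x) = Add(Mul(t, t), Mul(6, x)) = Add(Pow(t, 2), Mul(6, x)))
Function('R')(Q) = Add(-4, Q, Mul(2, Pow(Q, 2))) (Function('R')(Q) = Add(-4, Add(Add(Pow(Q, 2), Mul(Q, Q)), Q)) = Add(-4, Add(Add(Pow(Q, 2), Pow(Q, 2)), Q)) = Add(-4, Add(Mul(2, Pow(Q, 2)), Q)) = Add(-4, Add(Q, Mul(2, Pow(Q, 2)))) = Add(-4, Q, Mul(2, Pow(Q, 2))))
Mul(J, Function('R')(Function('r')(1, -2))) = Mul(-621, Add(-4, Add(Pow(1, 2), Mul(6, -2)), Mul(2, Pow(Add(Pow(1, 2), Mul(6, -2)), 2)))) = Mul(-621, Add(-4, Add(1, -12), Mul(2, Pow(Add(1, -12), 2)))) = Mul(-621, Add(-4, -11, Mul(2, Pow(-11, 2)))) = Mul(-621, Add(-4, -11, Mul(2, 121))) = Mul(-621, Add(-4, -11, 242)) = Mul(-621, 227) = -140967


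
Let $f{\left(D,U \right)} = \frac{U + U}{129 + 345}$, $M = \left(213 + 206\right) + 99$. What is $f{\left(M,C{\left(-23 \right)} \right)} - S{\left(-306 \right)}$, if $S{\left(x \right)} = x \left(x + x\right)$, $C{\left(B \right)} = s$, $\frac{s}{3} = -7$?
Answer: $- \frac{14794495}{79} \approx -1.8727 \cdot 10^{5}$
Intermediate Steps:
$s = -21$ ($s = 3 \left(-7\right) = -21$)
$C{\left(B \right)} = -21$
$S{\left(x \right)} = 2 x^{2}$ ($S{\left(x \right)} = x 2 x = 2 x^{2}$)
$M = 518$ ($M = 419 + 99 = 518$)
$f{\left(D,U \right)} = \frac{U}{237}$ ($f{\left(D,U \right)} = \frac{2 U}{474} = 2 U \frac{1}{474} = \frac{U}{237}$)
$f{\left(M,C{\left(-23 \right)} \right)} - S{\left(-306 \right)} = \frac{1}{237} \left(-21\right) - 2 \left(-306\right)^{2} = - \frac{7}{79} - 2 \cdot 93636 = - \frac{7}{79} - 187272 = - \frac{14794495}{79}$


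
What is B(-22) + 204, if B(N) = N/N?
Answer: 205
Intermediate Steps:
B(N) = 1
B(-22) + 204 = 1 + 204 = 205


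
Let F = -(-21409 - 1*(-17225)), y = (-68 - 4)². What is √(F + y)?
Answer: 2*√2342 ≈ 96.788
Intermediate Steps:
y = 5184 (y = (-72)² = 5184)
F = 4184 (F = -(-21409 + 17225) = -1*(-4184) = 4184)
√(F + y) = √(4184 + 5184) = √9368 = 2*√2342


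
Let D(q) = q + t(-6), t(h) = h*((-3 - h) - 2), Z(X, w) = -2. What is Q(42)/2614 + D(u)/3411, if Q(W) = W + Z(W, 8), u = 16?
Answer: 81290/4458177 ≈ 0.018234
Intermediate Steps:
t(h) = h*(-5 - h)
Q(W) = -2 + W (Q(W) = W - 2 = -2 + W)
D(q) = -6 + q (D(q) = q - 1*(-6)*(5 - 6) = q - 1*(-6)*(-1) = q - 6 = -6 + q)
Q(42)/2614 + D(u)/3411 = (-2 + 42)/2614 + (-6 + 16)/3411 = 40*(1/2614) + 10*(1/3411) = 20/1307 + 10/3411 = 81290/4458177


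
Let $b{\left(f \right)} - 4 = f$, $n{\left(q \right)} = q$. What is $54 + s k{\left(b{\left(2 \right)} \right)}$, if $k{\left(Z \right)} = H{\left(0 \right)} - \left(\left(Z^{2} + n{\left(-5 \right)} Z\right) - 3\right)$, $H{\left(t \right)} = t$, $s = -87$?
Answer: $315$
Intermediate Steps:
$b{\left(f \right)} = 4 + f$
$k{\left(Z \right)} = 3 - Z^{2} + 5 Z$ ($k{\left(Z \right)} = 0 - \left(\left(Z^{2} - 5 Z\right) - 3\right) = 0 - \left(-3 + Z^{2} - 5 Z\right) = 0 + \left(3 - Z^{2} + 5 Z\right) = 3 - Z^{2} + 5 Z$)
$54 + s k{\left(b{\left(2 \right)} \right)} = 54 - 87 \left(3 - \left(4 + 2\right)^{2} + 5 \left(4 + 2\right)\right) = 54 - 87 \left(3 - 6^{2} + 5 \cdot 6\right) = 54 - 87 \left(3 - 36 + 30\right) = 54 - -261 = 54 + 261 = 315$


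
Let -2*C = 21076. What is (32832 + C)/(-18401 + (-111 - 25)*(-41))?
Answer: -22294/12825 ≈ -1.7383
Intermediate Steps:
C = -10538 (C = -½*21076 = -10538)
(32832 + C)/(-18401 + (-111 - 25)*(-41)) = (32832 - 10538)/(-18401 + (-111 - 25)*(-41)) = 22294/(-18401 - 136*(-41)) = 22294/(-18401 + 5576) = 22294/(-12825) = 22294*(-1/12825) = -22294/12825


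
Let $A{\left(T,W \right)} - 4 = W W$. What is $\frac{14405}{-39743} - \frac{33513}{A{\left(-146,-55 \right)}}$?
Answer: $- \frac{1375539904}{120381547} \approx -11.426$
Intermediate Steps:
$A{\left(T,W \right)} = 4 + W^{2}$ ($A{\left(T,W \right)} = 4 + W W = 4 + W^{2}$)
$\frac{14405}{-39743} - \frac{33513}{A{\left(-146,-55 \right)}} = \frac{14405}{-39743} - \frac{33513}{4 + \left(-55\right)^{2}} = 14405 \left(- \frac{1}{39743}\right) - \frac{33513}{4 + 3025} = - \frac{14405}{39743} - \frac{33513}{3029} = - \frac{1375539904}{120381547}$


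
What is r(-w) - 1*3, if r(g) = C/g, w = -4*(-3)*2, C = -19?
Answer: -53/24 ≈ -2.2083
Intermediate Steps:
w = 24 (w = 12*2 = 24)
r(g) = -19/g
r(-w) - 1*3 = -19/((-1*24)) - 1*3 = -19/(-24) - 3 = -19*(-1/24) - 3 = 19/24 - 3 = -53/24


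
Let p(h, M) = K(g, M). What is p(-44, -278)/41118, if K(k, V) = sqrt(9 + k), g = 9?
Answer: sqrt(2)/13706 ≈ 0.00010318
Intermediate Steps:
p(h, M) = 3*sqrt(2) (p(h, M) = sqrt(9 + 9) = sqrt(18) = 3*sqrt(2))
p(-44, -278)/41118 = (3*sqrt(2))/41118 = (3*sqrt(2))*(1/41118) = sqrt(2)/13706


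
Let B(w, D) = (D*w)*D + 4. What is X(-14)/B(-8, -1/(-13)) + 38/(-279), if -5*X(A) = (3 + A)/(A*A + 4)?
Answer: -24865339/186372000 ≈ -0.13342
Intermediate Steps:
B(w, D) = 4 + w*D² (B(w, D) = w*D² + 4 = 4 + w*D²)
X(A) = -(3 + A)/(5*(4 + A²)) (X(A) = -(3 + A)/(5*(A*A + 4)) = -(3 + A)/(5*(A² + 4)) = -(3 + A)/(5*(4 + A²)))
X(-14)/B(-8, -1/(-13)) + 38/(-279) = ((-3 - 1*(-14))/(5*(4 + (-14)²)))/(4 - 8*(-1/(-13))²) + 38/(-279) = ((-3 + 14)/(5*(4 + 196)))/(4 - 8*(-1*(-1/13))²) + 38*(-1/279) = ((⅕)*11/200)/(4 - 8*(1/13)²) - 38/279 = ((⅕)*(1/200)*11)/(4 - 8*1/169) - 38/279 = 11/(1000*(4 - 8/169)) - 38/279 = 11/(1000*(668/169)) - 38/279 = (11/1000)*(169/668) - 38/279 = 1859/668000 - 38/279 = -24865339/186372000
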